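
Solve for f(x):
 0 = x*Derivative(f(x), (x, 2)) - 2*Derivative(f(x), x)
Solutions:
 f(x) = C1 + C2*x^3


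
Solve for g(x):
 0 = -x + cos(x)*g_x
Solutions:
 g(x) = C1 + Integral(x/cos(x), x)


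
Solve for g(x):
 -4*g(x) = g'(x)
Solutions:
 g(x) = C1*exp(-4*x)


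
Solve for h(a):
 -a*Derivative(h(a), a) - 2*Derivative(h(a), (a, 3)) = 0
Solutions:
 h(a) = C1 + Integral(C2*airyai(-2^(2/3)*a/2) + C3*airybi(-2^(2/3)*a/2), a)


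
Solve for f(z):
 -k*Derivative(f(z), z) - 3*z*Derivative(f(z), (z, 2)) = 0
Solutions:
 f(z) = C1 + z^(1 - re(k)/3)*(C2*sin(log(z)*Abs(im(k))/3) + C3*cos(log(z)*im(k)/3))


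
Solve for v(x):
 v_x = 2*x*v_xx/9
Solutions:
 v(x) = C1 + C2*x^(11/2)


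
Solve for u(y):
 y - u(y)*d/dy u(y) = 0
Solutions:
 u(y) = -sqrt(C1 + y^2)
 u(y) = sqrt(C1 + y^2)


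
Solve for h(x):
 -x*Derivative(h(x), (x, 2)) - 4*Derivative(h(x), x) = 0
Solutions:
 h(x) = C1 + C2/x^3


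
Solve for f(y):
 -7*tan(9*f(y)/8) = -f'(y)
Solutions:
 f(y) = -8*asin(C1*exp(63*y/8))/9 + 8*pi/9
 f(y) = 8*asin(C1*exp(63*y/8))/9


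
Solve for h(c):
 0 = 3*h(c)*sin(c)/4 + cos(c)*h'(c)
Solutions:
 h(c) = C1*cos(c)^(3/4)


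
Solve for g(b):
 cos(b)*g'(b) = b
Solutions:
 g(b) = C1 + Integral(b/cos(b), b)


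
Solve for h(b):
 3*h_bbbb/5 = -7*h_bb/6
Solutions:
 h(b) = C1 + C2*b + C3*sin(sqrt(70)*b/6) + C4*cos(sqrt(70)*b/6)


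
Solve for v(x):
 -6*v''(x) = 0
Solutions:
 v(x) = C1 + C2*x


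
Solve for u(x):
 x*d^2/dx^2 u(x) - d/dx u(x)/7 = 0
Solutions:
 u(x) = C1 + C2*x^(8/7)


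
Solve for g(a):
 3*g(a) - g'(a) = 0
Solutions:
 g(a) = C1*exp(3*a)


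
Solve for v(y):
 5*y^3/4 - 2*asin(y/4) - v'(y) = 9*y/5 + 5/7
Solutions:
 v(y) = C1 + 5*y^4/16 - 9*y^2/10 - 2*y*asin(y/4) - 5*y/7 - 2*sqrt(16 - y^2)


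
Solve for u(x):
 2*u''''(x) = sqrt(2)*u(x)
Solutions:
 u(x) = C1*exp(-2^(7/8)*x/2) + C2*exp(2^(7/8)*x/2) + C3*sin(2^(7/8)*x/2) + C4*cos(2^(7/8)*x/2)


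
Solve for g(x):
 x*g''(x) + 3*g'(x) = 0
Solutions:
 g(x) = C1 + C2/x^2


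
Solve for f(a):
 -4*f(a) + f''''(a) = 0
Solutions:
 f(a) = C1*exp(-sqrt(2)*a) + C2*exp(sqrt(2)*a) + C3*sin(sqrt(2)*a) + C4*cos(sqrt(2)*a)


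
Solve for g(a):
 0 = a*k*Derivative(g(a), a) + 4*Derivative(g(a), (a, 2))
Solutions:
 g(a) = Piecewise((-sqrt(2)*sqrt(pi)*C1*erf(sqrt(2)*a*sqrt(k)/4)/sqrt(k) - C2, (k > 0) | (k < 0)), (-C1*a - C2, True))


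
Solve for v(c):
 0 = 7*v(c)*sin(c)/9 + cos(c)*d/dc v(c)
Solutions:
 v(c) = C1*cos(c)^(7/9)


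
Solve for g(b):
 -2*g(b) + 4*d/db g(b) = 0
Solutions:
 g(b) = C1*exp(b/2)


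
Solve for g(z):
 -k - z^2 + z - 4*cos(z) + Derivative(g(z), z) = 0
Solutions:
 g(z) = C1 + k*z + z^3/3 - z^2/2 + 4*sin(z)


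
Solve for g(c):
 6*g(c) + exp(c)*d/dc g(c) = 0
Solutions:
 g(c) = C1*exp(6*exp(-c))


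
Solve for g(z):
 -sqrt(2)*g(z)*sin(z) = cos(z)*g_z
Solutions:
 g(z) = C1*cos(z)^(sqrt(2))


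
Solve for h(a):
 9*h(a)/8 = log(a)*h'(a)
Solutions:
 h(a) = C1*exp(9*li(a)/8)


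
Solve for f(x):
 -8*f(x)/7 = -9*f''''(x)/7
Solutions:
 f(x) = C1*exp(-2^(3/4)*sqrt(3)*x/3) + C2*exp(2^(3/4)*sqrt(3)*x/3) + C3*sin(2^(3/4)*sqrt(3)*x/3) + C4*cos(2^(3/4)*sqrt(3)*x/3)


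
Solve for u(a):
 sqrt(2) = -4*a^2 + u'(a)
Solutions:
 u(a) = C1 + 4*a^3/3 + sqrt(2)*a


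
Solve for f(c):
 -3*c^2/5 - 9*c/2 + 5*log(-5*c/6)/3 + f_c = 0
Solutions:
 f(c) = C1 + c^3/5 + 9*c^2/4 - 5*c*log(-c)/3 + 5*c*(-log(5) + 1 + log(6))/3


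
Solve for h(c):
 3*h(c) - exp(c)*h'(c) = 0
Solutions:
 h(c) = C1*exp(-3*exp(-c))


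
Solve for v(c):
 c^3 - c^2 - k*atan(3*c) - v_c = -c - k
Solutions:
 v(c) = C1 + c^4/4 - c^3/3 + c^2/2 + c*k - k*(c*atan(3*c) - log(9*c^2 + 1)/6)


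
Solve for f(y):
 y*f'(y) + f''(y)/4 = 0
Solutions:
 f(y) = C1 + C2*erf(sqrt(2)*y)


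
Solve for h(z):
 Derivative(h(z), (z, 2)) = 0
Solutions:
 h(z) = C1 + C2*z


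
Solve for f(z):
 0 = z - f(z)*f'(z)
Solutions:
 f(z) = -sqrt(C1 + z^2)
 f(z) = sqrt(C1 + z^2)


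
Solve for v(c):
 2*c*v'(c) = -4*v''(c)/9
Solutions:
 v(c) = C1 + C2*erf(3*c/2)


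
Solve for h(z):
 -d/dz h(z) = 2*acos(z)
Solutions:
 h(z) = C1 - 2*z*acos(z) + 2*sqrt(1 - z^2)


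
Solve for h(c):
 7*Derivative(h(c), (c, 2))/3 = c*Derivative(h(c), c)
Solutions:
 h(c) = C1 + C2*erfi(sqrt(42)*c/14)


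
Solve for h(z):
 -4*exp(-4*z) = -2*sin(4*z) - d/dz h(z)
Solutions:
 h(z) = C1 + cos(4*z)/2 - exp(-4*z)


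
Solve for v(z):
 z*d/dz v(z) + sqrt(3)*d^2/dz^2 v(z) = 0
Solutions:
 v(z) = C1 + C2*erf(sqrt(2)*3^(3/4)*z/6)


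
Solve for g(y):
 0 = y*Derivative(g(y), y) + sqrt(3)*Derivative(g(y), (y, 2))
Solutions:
 g(y) = C1 + C2*erf(sqrt(2)*3^(3/4)*y/6)


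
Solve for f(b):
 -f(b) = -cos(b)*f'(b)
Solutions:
 f(b) = C1*sqrt(sin(b) + 1)/sqrt(sin(b) - 1)


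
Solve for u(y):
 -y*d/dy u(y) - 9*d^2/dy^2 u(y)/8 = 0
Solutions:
 u(y) = C1 + C2*erf(2*y/3)


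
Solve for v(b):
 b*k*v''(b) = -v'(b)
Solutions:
 v(b) = C1 + b^(((re(k) - 1)*re(k) + im(k)^2)/(re(k)^2 + im(k)^2))*(C2*sin(log(b)*Abs(im(k))/(re(k)^2 + im(k)^2)) + C3*cos(log(b)*im(k)/(re(k)^2 + im(k)^2)))


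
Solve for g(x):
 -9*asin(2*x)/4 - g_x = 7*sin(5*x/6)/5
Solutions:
 g(x) = C1 - 9*x*asin(2*x)/4 - 9*sqrt(1 - 4*x^2)/8 + 42*cos(5*x/6)/25


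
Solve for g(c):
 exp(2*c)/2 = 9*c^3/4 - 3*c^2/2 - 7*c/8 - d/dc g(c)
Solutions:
 g(c) = C1 + 9*c^4/16 - c^3/2 - 7*c^2/16 - exp(2*c)/4


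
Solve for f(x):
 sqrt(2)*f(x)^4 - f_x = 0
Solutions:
 f(x) = (-1/(C1 + 3*sqrt(2)*x))^(1/3)
 f(x) = (-1/(C1 + sqrt(2)*x))^(1/3)*(-3^(2/3) - 3*3^(1/6)*I)/6
 f(x) = (-1/(C1 + sqrt(2)*x))^(1/3)*(-3^(2/3) + 3*3^(1/6)*I)/6


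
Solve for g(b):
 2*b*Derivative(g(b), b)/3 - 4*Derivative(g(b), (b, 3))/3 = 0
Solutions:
 g(b) = C1 + Integral(C2*airyai(2^(2/3)*b/2) + C3*airybi(2^(2/3)*b/2), b)


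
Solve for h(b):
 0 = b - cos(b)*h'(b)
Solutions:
 h(b) = C1 + Integral(b/cos(b), b)


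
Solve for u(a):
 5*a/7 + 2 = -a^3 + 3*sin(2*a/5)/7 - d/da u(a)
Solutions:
 u(a) = C1 - a^4/4 - 5*a^2/14 - 2*a - 15*cos(2*a/5)/14


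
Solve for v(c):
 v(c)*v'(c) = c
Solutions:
 v(c) = -sqrt(C1 + c^2)
 v(c) = sqrt(C1 + c^2)


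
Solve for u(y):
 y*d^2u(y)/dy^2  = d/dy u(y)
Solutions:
 u(y) = C1 + C2*y^2


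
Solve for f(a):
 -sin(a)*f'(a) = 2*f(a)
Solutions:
 f(a) = C1*(cos(a) + 1)/(cos(a) - 1)


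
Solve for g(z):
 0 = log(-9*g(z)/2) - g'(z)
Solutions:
 -Integral(1/(log(-_y) - log(2) + 2*log(3)), (_y, g(z))) = C1 - z


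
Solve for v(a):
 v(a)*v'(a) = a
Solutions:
 v(a) = -sqrt(C1 + a^2)
 v(a) = sqrt(C1 + a^2)


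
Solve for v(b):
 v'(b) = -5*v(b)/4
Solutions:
 v(b) = C1*exp(-5*b/4)


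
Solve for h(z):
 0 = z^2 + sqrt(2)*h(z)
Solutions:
 h(z) = -sqrt(2)*z^2/2


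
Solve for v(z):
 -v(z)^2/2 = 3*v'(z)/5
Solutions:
 v(z) = 6/(C1 + 5*z)


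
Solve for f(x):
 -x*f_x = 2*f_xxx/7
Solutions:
 f(x) = C1 + Integral(C2*airyai(-2^(2/3)*7^(1/3)*x/2) + C3*airybi(-2^(2/3)*7^(1/3)*x/2), x)


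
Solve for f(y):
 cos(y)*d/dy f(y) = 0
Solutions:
 f(y) = C1


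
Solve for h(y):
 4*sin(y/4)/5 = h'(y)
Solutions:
 h(y) = C1 - 16*cos(y/4)/5


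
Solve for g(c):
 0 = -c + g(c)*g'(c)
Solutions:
 g(c) = -sqrt(C1 + c^2)
 g(c) = sqrt(C1 + c^2)


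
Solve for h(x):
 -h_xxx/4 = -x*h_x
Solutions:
 h(x) = C1 + Integral(C2*airyai(2^(2/3)*x) + C3*airybi(2^(2/3)*x), x)


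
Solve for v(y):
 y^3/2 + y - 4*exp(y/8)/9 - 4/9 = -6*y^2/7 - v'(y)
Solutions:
 v(y) = C1 - y^4/8 - 2*y^3/7 - y^2/2 + 4*y/9 + 32*exp(y/8)/9


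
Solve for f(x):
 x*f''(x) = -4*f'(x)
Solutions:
 f(x) = C1 + C2/x^3


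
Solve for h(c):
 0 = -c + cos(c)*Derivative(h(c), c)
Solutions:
 h(c) = C1 + Integral(c/cos(c), c)


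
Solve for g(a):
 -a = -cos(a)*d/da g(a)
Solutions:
 g(a) = C1 + Integral(a/cos(a), a)


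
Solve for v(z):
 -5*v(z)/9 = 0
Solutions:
 v(z) = 0


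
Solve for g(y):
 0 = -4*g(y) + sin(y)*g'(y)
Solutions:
 g(y) = C1*(cos(y)^2 - 2*cos(y) + 1)/(cos(y)^2 + 2*cos(y) + 1)


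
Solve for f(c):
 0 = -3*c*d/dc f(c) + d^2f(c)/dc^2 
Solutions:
 f(c) = C1 + C2*erfi(sqrt(6)*c/2)


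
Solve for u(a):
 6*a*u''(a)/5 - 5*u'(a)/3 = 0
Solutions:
 u(a) = C1 + C2*a^(43/18)


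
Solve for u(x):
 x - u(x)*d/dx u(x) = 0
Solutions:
 u(x) = -sqrt(C1 + x^2)
 u(x) = sqrt(C1 + x^2)


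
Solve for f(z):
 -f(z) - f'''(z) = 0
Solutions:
 f(z) = C3*exp(-z) + (C1*sin(sqrt(3)*z/2) + C2*cos(sqrt(3)*z/2))*exp(z/2)


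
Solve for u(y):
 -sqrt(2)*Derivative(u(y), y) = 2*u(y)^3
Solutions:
 u(y) = -sqrt(2)*sqrt(-1/(C1 - sqrt(2)*y))/2
 u(y) = sqrt(2)*sqrt(-1/(C1 - sqrt(2)*y))/2


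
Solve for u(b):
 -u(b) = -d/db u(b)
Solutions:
 u(b) = C1*exp(b)


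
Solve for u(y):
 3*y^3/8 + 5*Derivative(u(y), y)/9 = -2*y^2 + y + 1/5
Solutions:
 u(y) = C1 - 27*y^4/160 - 6*y^3/5 + 9*y^2/10 + 9*y/25


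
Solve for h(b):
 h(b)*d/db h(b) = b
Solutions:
 h(b) = -sqrt(C1 + b^2)
 h(b) = sqrt(C1 + b^2)


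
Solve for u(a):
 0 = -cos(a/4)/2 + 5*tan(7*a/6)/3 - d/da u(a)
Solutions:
 u(a) = C1 - 10*log(cos(7*a/6))/7 - 2*sin(a/4)


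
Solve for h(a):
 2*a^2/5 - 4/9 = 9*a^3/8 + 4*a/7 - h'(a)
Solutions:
 h(a) = C1 + 9*a^4/32 - 2*a^3/15 + 2*a^2/7 + 4*a/9


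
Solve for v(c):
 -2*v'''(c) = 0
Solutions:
 v(c) = C1 + C2*c + C3*c^2


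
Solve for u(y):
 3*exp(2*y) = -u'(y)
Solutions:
 u(y) = C1 - 3*exp(2*y)/2


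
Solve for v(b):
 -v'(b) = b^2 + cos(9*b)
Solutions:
 v(b) = C1 - b^3/3 - sin(9*b)/9


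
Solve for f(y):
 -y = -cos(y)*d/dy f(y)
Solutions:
 f(y) = C1 + Integral(y/cos(y), y)


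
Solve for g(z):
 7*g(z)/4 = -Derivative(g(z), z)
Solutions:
 g(z) = C1*exp(-7*z/4)


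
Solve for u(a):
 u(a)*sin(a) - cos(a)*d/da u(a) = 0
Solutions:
 u(a) = C1/cos(a)


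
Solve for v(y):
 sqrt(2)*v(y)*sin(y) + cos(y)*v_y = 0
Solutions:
 v(y) = C1*cos(y)^(sqrt(2))


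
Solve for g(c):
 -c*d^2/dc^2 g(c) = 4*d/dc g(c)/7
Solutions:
 g(c) = C1 + C2*c^(3/7)


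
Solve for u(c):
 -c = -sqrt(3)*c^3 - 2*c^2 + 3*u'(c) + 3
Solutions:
 u(c) = C1 + sqrt(3)*c^4/12 + 2*c^3/9 - c^2/6 - c


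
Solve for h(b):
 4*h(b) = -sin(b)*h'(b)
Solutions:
 h(b) = C1*(cos(b)^2 + 2*cos(b) + 1)/(cos(b)^2 - 2*cos(b) + 1)


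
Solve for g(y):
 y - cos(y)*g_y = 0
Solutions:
 g(y) = C1 + Integral(y/cos(y), y)


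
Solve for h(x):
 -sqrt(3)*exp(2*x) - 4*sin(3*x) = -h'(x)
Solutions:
 h(x) = C1 + sqrt(3)*exp(2*x)/2 - 4*cos(3*x)/3


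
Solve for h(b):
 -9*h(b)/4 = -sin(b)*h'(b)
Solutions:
 h(b) = C1*(cos(b) - 1)^(9/8)/(cos(b) + 1)^(9/8)


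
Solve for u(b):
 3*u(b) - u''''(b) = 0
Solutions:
 u(b) = C1*exp(-3^(1/4)*b) + C2*exp(3^(1/4)*b) + C3*sin(3^(1/4)*b) + C4*cos(3^(1/4)*b)


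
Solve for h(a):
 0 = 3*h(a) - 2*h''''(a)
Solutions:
 h(a) = C1*exp(-2^(3/4)*3^(1/4)*a/2) + C2*exp(2^(3/4)*3^(1/4)*a/2) + C3*sin(2^(3/4)*3^(1/4)*a/2) + C4*cos(2^(3/4)*3^(1/4)*a/2)


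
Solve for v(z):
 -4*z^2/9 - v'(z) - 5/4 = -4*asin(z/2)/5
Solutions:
 v(z) = C1 - 4*z^3/27 + 4*z*asin(z/2)/5 - 5*z/4 + 4*sqrt(4 - z^2)/5


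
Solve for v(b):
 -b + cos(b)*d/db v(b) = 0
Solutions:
 v(b) = C1 + Integral(b/cos(b), b)


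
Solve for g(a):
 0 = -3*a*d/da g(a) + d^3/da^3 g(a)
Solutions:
 g(a) = C1 + Integral(C2*airyai(3^(1/3)*a) + C3*airybi(3^(1/3)*a), a)


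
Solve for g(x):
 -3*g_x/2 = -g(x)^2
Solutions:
 g(x) = -3/(C1 + 2*x)


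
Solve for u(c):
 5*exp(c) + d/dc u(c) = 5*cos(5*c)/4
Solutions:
 u(c) = C1 - 5*exp(c) + sin(5*c)/4


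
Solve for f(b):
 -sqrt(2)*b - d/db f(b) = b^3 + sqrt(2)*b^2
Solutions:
 f(b) = C1 - b^4/4 - sqrt(2)*b^3/3 - sqrt(2)*b^2/2


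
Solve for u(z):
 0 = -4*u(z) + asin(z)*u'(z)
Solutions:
 u(z) = C1*exp(4*Integral(1/asin(z), z))


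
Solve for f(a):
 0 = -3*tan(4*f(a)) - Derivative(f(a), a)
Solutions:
 f(a) = -asin(C1*exp(-12*a))/4 + pi/4
 f(a) = asin(C1*exp(-12*a))/4


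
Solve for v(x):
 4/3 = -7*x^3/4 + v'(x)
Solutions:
 v(x) = C1 + 7*x^4/16 + 4*x/3


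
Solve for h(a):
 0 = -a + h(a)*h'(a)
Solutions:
 h(a) = -sqrt(C1 + a^2)
 h(a) = sqrt(C1 + a^2)


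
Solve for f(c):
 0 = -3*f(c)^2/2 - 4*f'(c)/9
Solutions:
 f(c) = 8/(C1 + 27*c)


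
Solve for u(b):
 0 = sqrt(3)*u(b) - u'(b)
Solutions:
 u(b) = C1*exp(sqrt(3)*b)


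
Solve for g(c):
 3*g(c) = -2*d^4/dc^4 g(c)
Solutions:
 g(c) = (C1*sin(6^(1/4)*c/2) + C2*cos(6^(1/4)*c/2))*exp(-6^(1/4)*c/2) + (C3*sin(6^(1/4)*c/2) + C4*cos(6^(1/4)*c/2))*exp(6^(1/4)*c/2)


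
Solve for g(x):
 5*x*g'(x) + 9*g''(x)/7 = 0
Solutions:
 g(x) = C1 + C2*erf(sqrt(70)*x/6)


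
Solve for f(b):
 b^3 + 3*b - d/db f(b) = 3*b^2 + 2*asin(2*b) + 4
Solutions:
 f(b) = C1 + b^4/4 - b^3 + 3*b^2/2 - 2*b*asin(2*b) - 4*b - sqrt(1 - 4*b^2)


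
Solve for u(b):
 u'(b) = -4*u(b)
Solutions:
 u(b) = C1*exp(-4*b)


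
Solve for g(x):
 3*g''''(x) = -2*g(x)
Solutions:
 g(x) = (C1*sin(6^(3/4)*x/6) + C2*cos(6^(3/4)*x/6))*exp(-6^(3/4)*x/6) + (C3*sin(6^(3/4)*x/6) + C4*cos(6^(3/4)*x/6))*exp(6^(3/4)*x/6)


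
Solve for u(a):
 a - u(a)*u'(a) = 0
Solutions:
 u(a) = -sqrt(C1 + a^2)
 u(a) = sqrt(C1 + a^2)


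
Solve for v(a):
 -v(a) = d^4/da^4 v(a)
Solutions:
 v(a) = (C1*sin(sqrt(2)*a/2) + C2*cos(sqrt(2)*a/2))*exp(-sqrt(2)*a/2) + (C3*sin(sqrt(2)*a/2) + C4*cos(sqrt(2)*a/2))*exp(sqrt(2)*a/2)


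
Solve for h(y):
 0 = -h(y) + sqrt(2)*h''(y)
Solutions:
 h(y) = C1*exp(-2^(3/4)*y/2) + C2*exp(2^(3/4)*y/2)


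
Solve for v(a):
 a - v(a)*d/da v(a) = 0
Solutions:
 v(a) = -sqrt(C1 + a^2)
 v(a) = sqrt(C1 + a^2)


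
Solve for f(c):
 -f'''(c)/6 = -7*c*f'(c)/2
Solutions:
 f(c) = C1 + Integral(C2*airyai(21^(1/3)*c) + C3*airybi(21^(1/3)*c), c)


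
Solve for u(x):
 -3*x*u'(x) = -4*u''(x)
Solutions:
 u(x) = C1 + C2*erfi(sqrt(6)*x/4)


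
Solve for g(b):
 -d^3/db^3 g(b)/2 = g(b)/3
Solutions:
 g(b) = C3*exp(-2^(1/3)*3^(2/3)*b/3) + (C1*sin(2^(1/3)*3^(1/6)*b/2) + C2*cos(2^(1/3)*3^(1/6)*b/2))*exp(2^(1/3)*3^(2/3)*b/6)


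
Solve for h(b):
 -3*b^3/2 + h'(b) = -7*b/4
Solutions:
 h(b) = C1 + 3*b^4/8 - 7*b^2/8


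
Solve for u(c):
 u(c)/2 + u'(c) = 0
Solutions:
 u(c) = C1*exp(-c/2)


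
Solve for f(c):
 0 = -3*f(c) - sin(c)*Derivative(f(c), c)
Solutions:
 f(c) = C1*(cos(c) + 1)^(3/2)/(cos(c) - 1)^(3/2)


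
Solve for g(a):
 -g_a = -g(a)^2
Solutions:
 g(a) = -1/(C1 + a)


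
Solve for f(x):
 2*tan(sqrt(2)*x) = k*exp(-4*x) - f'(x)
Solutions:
 f(x) = C1 - k*exp(-4*x)/4 - sqrt(2)*log(tan(sqrt(2)*x)^2 + 1)/2


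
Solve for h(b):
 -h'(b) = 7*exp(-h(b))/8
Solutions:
 h(b) = log(C1 - 7*b/8)


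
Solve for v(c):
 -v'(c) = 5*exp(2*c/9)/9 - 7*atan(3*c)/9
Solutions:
 v(c) = C1 + 7*c*atan(3*c)/9 - 5*exp(2*c/9)/2 - 7*log(9*c^2 + 1)/54


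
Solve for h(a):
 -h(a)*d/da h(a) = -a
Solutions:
 h(a) = -sqrt(C1 + a^2)
 h(a) = sqrt(C1 + a^2)


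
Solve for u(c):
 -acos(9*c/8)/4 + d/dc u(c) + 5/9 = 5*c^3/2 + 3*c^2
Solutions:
 u(c) = C1 + 5*c^4/8 + c^3 + c*acos(9*c/8)/4 - 5*c/9 - sqrt(64 - 81*c^2)/36


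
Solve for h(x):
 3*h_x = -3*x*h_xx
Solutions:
 h(x) = C1 + C2*log(x)


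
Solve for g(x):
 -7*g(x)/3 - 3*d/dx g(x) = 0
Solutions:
 g(x) = C1*exp(-7*x/9)


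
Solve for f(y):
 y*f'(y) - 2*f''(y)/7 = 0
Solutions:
 f(y) = C1 + C2*erfi(sqrt(7)*y/2)


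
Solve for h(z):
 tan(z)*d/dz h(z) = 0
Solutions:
 h(z) = C1


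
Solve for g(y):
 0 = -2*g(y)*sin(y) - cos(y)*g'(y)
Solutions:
 g(y) = C1*cos(y)^2


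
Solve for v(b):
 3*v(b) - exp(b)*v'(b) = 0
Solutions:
 v(b) = C1*exp(-3*exp(-b))


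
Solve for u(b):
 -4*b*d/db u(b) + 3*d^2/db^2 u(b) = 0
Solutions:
 u(b) = C1 + C2*erfi(sqrt(6)*b/3)


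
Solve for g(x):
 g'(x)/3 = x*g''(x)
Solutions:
 g(x) = C1 + C2*x^(4/3)


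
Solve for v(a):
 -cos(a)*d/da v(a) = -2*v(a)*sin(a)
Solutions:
 v(a) = C1/cos(a)^2


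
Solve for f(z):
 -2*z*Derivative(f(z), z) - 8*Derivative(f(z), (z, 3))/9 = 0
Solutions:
 f(z) = C1 + Integral(C2*airyai(-2^(1/3)*3^(2/3)*z/2) + C3*airybi(-2^(1/3)*3^(2/3)*z/2), z)


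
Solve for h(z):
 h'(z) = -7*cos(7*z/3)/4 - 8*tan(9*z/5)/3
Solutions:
 h(z) = C1 + 40*log(cos(9*z/5))/27 - 3*sin(7*z/3)/4


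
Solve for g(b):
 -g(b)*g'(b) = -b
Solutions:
 g(b) = -sqrt(C1 + b^2)
 g(b) = sqrt(C1 + b^2)


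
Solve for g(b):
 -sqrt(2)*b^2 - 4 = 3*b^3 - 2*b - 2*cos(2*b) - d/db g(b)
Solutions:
 g(b) = C1 + 3*b^4/4 + sqrt(2)*b^3/3 - b^2 + 4*b - sin(2*b)


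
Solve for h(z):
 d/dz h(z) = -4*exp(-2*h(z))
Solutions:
 h(z) = log(-sqrt(C1 - 8*z))
 h(z) = log(C1 - 8*z)/2


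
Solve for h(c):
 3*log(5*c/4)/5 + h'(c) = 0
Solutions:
 h(c) = C1 - 3*c*log(c)/5 - 3*c*log(5)/5 + 3*c/5 + 6*c*log(2)/5


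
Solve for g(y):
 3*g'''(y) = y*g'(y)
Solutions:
 g(y) = C1 + Integral(C2*airyai(3^(2/3)*y/3) + C3*airybi(3^(2/3)*y/3), y)


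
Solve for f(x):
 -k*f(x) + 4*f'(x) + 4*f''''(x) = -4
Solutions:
 f(x) = C1*exp(x*Piecewise((-sqrt(-(-1)^(1/3))/2 + sqrt((-1)^(1/3) + 2/sqrt(-(-1)^(1/3)))/2, Eq(k, 0)), (-sqrt(-k/(6*(sqrt(k^3/1728 + 1/256) + 1/16)^(1/3)) + 2*(sqrt(k^3/1728 + 1/256) + 1/16)^(1/3))/2 + sqrt(k/(6*(sqrt(k^3/1728 + 1/256) + 1/16)^(1/3)) - 2*(sqrt(k^3/1728 + 1/256) + 1/16)^(1/3) + 2/sqrt(-k/(6*(sqrt(k^3/1728 + 1/256) + 1/16)^(1/3)) + 2*(sqrt(k^3/1728 + 1/256) + 1/16)^(1/3)))/2, True))) + C2*exp(x*Piecewise((sqrt(-(-1)^(1/3))/2 - sqrt(-2/sqrt(-(-1)^(1/3)) + (-1)^(1/3))/2, Eq(k, 0)), (sqrt(-k/(6*(sqrt(k^3/1728 + 1/256) + 1/16)^(1/3)) + 2*(sqrt(k^3/1728 + 1/256) + 1/16)^(1/3))/2 - sqrt(k/(6*(sqrt(k^3/1728 + 1/256) + 1/16)^(1/3)) - 2*(sqrt(k^3/1728 + 1/256) + 1/16)^(1/3) - 2/sqrt(-k/(6*(sqrt(k^3/1728 + 1/256) + 1/16)^(1/3)) + 2*(sqrt(k^3/1728 + 1/256) + 1/16)^(1/3)))/2, True))) + C3*exp(x*Piecewise((sqrt(-(-1)^(1/3))/2 + sqrt(-2/sqrt(-(-1)^(1/3)) + (-1)^(1/3))/2, Eq(k, 0)), (sqrt(-k/(6*(sqrt(k^3/1728 + 1/256) + 1/16)^(1/3)) + 2*(sqrt(k^3/1728 + 1/256) + 1/16)^(1/3))/2 + sqrt(k/(6*(sqrt(k^3/1728 + 1/256) + 1/16)^(1/3)) - 2*(sqrt(k^3/1728 + 1/256) + 1/16)^(1/3) - 2/sqrt(-k/(6*(sqrt(k^3/1728 + 1/256) + 1/16)^(1/3)) + 2*(sqrt(k^3/1728 + 1/256) + 1/16)^(1/3)))/2, True))) + C4*exp(x*Piecewise((-sqrt((-1)^(1/3) + 2/sqrt(-(-1)^(1/3)))/2 - sqrt(-(-1)^(1/3))/2, Eq(k, 0)), (-sqrt(-k/(6*(sqrt(k^3/1728 + 1/256) + 1/16)^(1/3)) + 2*(sqrt(k^3/1728 + 1/256) + 1/16)^(1/3))/2 - sqrt(k/(6*(sqrt(k^3/1728 + 1/256) + 1/16)^(1/3)) - 2*(sqrt(k^3/1728 + 1/256) + 1/16)^(1/3) + 2/sqrt(-k/(6*(sqrt(k^3/1728 + 1/256) + 1/16)^(1/3)) + 2*(sqrt(k^3/1728 + 1/256) + 1/16)^(1/3)))/2, True))) + 4/k


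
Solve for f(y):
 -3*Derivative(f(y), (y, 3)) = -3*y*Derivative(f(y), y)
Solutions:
 f(y) = C1 + Integral(C2*airyai(y) + C3*airybi(y), y)


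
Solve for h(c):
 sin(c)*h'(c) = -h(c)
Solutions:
 h(c) = C1*sqrt(cos(c) + 1)/sqrt(cos(c) - 1)


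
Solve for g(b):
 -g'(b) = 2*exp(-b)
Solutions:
 g(b) = C1 + 2*exp(-b)


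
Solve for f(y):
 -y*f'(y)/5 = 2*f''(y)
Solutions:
 f(y) = C1 + C2*erf(sqrt(5)*y/10)


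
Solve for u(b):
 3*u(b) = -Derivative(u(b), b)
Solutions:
 u(b) = C1*exp(-3*b)


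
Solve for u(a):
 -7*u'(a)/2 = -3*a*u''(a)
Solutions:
 u(a) = C1 + C2*a^(13/6)


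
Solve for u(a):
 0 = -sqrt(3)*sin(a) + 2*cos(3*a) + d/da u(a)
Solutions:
 u(a) = C1 - 2*sin(3*a)/3 - sqrt(3)*cos(a)


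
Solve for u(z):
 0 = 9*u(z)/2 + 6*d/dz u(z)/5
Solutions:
 u(z) = C1*exp(-15*z/4)


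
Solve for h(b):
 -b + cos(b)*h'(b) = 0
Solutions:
 h(b) = C1 + Integral(b/cos(b), b)


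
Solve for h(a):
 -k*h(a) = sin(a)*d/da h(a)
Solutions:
 h(a) = C1*exp(k*(-log(cos(a) - 1) + log(cos(a) + 1))/2)


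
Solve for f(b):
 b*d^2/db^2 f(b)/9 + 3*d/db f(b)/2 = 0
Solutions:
 f(b) = C1 + C2/b^(25/2)


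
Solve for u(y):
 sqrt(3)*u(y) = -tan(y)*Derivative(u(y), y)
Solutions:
 u(y) = C1/sin(y)^(sqrt(3))


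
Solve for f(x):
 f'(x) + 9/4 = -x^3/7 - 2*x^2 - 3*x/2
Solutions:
 f(x) = C1 - x^4/28 - 2*x^3/3 - 3*x^2/4 - 9*x/4


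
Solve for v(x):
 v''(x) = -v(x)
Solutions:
 v(x) = C1*sin(x) + C2*cos(x)


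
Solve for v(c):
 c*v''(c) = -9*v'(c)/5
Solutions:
 v(c) = C1 + C2/c^(4/5)


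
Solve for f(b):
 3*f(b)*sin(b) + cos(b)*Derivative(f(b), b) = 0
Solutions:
 f(b) = C1*cos(b)^3


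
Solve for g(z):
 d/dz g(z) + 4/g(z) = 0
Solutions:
 g(z) = -sqrt(C1 - 8*z)
 g(z) = sqrt(C1 - 8*z)


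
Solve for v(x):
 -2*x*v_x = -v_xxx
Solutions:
 v(x) = C1 + Integral(C2*airyai(2^(1/3)*x) + C3*airybi(2^(1/3)*x), x)


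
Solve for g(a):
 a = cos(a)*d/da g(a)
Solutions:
 g(a) = C1 + Integral(a/cos(a), a)


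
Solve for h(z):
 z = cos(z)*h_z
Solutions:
 h(z) = C1 + Integral(z/cos(z), z)


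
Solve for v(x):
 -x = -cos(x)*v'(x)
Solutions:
 v(x) = C1 + Integral(x/cos(x), x)


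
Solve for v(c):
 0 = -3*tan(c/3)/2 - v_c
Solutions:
 v(c) = C1 + 9*log(cos(c/3))/2


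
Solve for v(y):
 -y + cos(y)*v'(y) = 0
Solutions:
 v(y) = C1 + Integral(y/cos(y), y)


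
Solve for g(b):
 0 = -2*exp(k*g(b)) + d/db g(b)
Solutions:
 g(b) = Piecewise((log(-1/(C1*k + 2*b*k))/k, Ne(k, 0)), (nan, True))
 g(b) = Piecewise((C1 + 2*b, Eq(k, 0)), (nan, True))


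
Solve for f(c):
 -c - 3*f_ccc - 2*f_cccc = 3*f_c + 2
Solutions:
 f(c) = C1 + C2*exp(c*(-2 + (4*sqrt(3) + 7)^(-1/3) + (4*sqrt(3) + 7)^(1/3))/4)*sin(sqrt(3)*c*(-(4*sqrt(3) + 7)^(1/3) + (4*sqrt(3) + 7)^(-1/3))/4) + C3*exp(c*(-2 + (4*sqrt(3) + 7)^(-1/3) + (4*sqrt(3) + 7)^(1/3))/4)*cos(sqrt(3)*c*(-(4*sqrt(3) + 7)^(1/3) + (4*sqrt(3) + 7)^(-1/3))/4) + C4*exp(-c*((4*sqrt(3) + 7)^(-1/3) + 1 + (4*sqrt(3) + 7)^(1/3))/2) - c^2/6 - 2*c/3


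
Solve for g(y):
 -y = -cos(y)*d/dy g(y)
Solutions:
 g(y) = C1 + Integral(y/cos(y), y)


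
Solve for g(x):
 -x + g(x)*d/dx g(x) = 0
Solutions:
 g(x) = -sqrt(C1 + x^2)
 g(x) = sqrt(C1 + x^2)


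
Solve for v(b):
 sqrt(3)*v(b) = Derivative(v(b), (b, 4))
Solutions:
 v(b) = C1*exp(-3^(1/8)*b) + C2*exp(3^(1/8)*b) + C3*sin(3^(1/8)*b) + C4*cos(3^(1/8)*b)


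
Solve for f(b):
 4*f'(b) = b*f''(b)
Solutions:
 f(b) = C1 + C2*b^5


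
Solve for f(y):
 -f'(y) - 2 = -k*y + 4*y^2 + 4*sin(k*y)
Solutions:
 f(y) = C1 + k*y^2/2 - 4*y^3/3 - 2*y + 4*cos(k*y)/k


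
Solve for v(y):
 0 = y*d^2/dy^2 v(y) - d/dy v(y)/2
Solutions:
 v(y) = C1 + C2*y^(3/2)


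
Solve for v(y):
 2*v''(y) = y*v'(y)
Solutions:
 v(y) = C1 + C2*erfi(y/2)


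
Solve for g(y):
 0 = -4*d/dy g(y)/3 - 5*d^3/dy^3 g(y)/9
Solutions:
 g(y) = C1 + C2*sin(2*sqrt(15)*y/5) + C3*cos(2*sqrt(15)*y/5)


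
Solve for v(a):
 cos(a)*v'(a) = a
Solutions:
 v(a) = C1 + Integral(a/cos(a), a)


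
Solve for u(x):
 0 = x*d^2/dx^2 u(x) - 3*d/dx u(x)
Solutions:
 u(x) = C1 + C2*x^4


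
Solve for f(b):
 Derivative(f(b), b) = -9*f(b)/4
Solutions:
 f(b) = C1*exp(-9*b/4)


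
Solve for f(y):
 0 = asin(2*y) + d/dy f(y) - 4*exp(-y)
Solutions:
 f(y) = C1 - y*asin(2*y) - sqrt(1 - 4*y^2)/2 - 4*exp(-y)


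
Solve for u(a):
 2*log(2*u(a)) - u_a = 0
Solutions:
 -Integral(1/(log(_y) + log(2)), (_y, u(a)))/2 = C1 - a


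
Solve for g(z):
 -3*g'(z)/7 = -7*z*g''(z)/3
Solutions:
 g(z) = C1 + C2*z^(58/49)


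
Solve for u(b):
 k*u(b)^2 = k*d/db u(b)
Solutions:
 u(b) = -1/(C1 + b)


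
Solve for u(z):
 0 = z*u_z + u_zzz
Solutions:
 u(z) = C1 + Integral(C2*airyai(-z) + C3*airybi(-z), z)


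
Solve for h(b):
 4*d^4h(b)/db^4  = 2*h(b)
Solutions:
 h(b) = C1*exp(-2^(3/4)*b/2) + C2*exp(2^(3/4)*b/2) + C3*sin(2^(3/4)*b/2) + C4*cos(2^(3/4)*b/2)


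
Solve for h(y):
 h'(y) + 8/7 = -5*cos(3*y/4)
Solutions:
 h(y) = C1 - 8*y/7 - 20*sin(3*y/4)/3


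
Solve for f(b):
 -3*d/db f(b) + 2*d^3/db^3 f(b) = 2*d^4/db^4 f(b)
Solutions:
 f(b) = C1 + C2*exp(b*(2*2^(2/3)/(9*sqrt(73) + 77)^(1/3) + 4 + 2^(1/3)*(9*sqrt(73) + 77)^(1/3))/12)*sin(2^(1/3)*sqrt(3)*b*(-(9*sqrt(73) + 77)^(1/3) + 2*2^(1/3)/(9*sqrt(73) + 77)^(1/3))/12) + C3*exp(b*(2*2^(2/3)/(9*sqrt(73) + 77)^(1/3) + 4 + 2^(1/3)*(9*sqrt(73) + 77)^(1/3))/12)*cos(2^(1/3)*sqrt(3)*b*(-(9*sqrt(73) + 77)^(1/3) + 2*2^(1/3)/(9*sqrt(73) + 77)^(1/3))/12) + C4*exp(b*(-2^(1/3)*(9*sqrt(73) + 77)^(1/3) - 2*2^(2/3)/(9*sqrt(73) + 77)^(1/3) + 2)/6)


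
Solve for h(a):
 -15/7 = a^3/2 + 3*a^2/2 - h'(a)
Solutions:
 h(a) = C1 + a^4/8 + a^3/2 + 15*a/7


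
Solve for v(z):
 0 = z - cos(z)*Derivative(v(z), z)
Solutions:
 v(z) = C1 + Integral(z/cos(z), z)


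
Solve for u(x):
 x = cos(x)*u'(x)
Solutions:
 u(x) = C1 + Integral(x/cos(x), x)


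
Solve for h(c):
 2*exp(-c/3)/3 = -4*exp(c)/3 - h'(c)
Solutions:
 h(c) = C1 - 4*exp(c)/3 + 2*exp(-c/3)


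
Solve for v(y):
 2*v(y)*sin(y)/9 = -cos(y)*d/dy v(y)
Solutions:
 v(y) = C1*cos(y)^(2/9)


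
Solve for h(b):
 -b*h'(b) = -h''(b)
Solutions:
 h(b) = C1 + C2*erfi(sqrt(2)*b/2)


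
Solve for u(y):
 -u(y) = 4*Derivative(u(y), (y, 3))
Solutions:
 u(y) = C3*exp(-2^(1/3)*y/2) + (C1*sin(2^(1/3)*sqrt(3)*y/4) + C2*cos(2^(1/3)*sqrt(3)*y/4))*exp(2^(1/3)*y/4)


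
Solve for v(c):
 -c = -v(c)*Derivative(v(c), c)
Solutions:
 v(c) = -sqrt(C1 + c^2)
 v(c) = sqrt(C1 + c^2)


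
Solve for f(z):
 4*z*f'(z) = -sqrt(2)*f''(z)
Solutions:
 f(z) = C1 + C2*erf(2^(1/4)*z)


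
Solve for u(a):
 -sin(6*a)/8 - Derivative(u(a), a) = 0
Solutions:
 u(a) = C1 + cos(6*a)/48


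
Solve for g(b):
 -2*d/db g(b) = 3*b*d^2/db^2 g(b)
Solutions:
 g(b) = C1 + C2*b^(1/3)


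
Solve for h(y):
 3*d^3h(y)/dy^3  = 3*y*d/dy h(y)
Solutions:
 h(y) = C1 + Integral(C2*airyai(y) + C3*airybi(y), y)


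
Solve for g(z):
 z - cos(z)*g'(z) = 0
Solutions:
 g(z) = C1 + Integral(z/cos(z), z)


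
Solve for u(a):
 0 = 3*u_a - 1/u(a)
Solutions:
 u(a) = -sqrt(C1 + 6*a)/3
 u(a) = sqrt(C1 + 6*a)/3


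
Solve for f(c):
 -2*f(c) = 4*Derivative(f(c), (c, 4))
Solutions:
 f(c) = (C1*sin(2^(1/4)*c/2) + C2*cos(2^(1/4)*c/2))*exp(-2^(1/4)*c/2) + (C3*sin(2^(1/4)*c/2) + C4*cos(2^(1/4)*c/2))*exp(2^(1/4)*c/2)


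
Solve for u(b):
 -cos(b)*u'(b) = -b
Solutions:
 u(b) = C1 + Integral(b/cos(b), b)


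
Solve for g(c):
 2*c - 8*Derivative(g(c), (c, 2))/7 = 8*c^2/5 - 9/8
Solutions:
 g(c) = C1 + C2*c - 7*c^4/60 + 7*c^3/24 + 63*c^2/128


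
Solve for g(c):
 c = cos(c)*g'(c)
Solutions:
 g(c) = C1 + Integral(c/cos(c), c)


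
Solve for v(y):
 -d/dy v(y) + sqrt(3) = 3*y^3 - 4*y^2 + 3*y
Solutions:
 v(y) = C1 - 3*y^4/4 + 4*y^3/3 - 3*y^2/2 + sqrt(3)*y


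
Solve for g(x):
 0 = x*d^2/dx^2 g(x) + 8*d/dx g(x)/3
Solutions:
 g(x) = C1 + C2/x^(5/3)


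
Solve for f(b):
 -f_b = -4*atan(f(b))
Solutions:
 Integral(1/atan(_y), (_y, f(b))) = C1 + 4*b


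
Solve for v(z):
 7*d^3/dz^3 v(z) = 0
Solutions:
 v(z) = C1 + C2*z + C3*z^2


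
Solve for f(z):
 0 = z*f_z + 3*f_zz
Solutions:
 f(z) = C1 + C2*erf(sqrt(6)*z/6)


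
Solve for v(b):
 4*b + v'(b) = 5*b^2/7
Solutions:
 v(b) = C1 + 5*b^3/21 - 2*b^2


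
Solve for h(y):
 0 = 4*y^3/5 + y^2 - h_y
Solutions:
 h(y) = C1 + y^4/5 + y^3/3


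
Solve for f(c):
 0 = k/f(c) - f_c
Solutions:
 f(c) = -sqrt(C1 + 2*c*k)
 f(c) = sqrt(C1 + 2*c*k)


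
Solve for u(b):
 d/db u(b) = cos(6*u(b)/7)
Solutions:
 -b - 7*log(sin(6*u(b)/7) - 1)/12 + 7*log(sin(6*u(b)/7) + 1)/12 = C1


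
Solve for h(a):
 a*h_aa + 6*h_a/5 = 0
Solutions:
 h(a) = C1 + C2/a^(1/5)


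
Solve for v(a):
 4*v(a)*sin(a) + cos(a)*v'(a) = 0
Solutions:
 v(a) = C1*cos(a)^4


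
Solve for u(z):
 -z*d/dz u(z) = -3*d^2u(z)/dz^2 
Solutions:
 u(z) = C1 + C2*erfi(sqrt(6)*z/6)


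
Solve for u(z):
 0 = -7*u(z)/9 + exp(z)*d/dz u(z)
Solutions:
 u(z) = C1*exp(-7*exp(-z)/9)


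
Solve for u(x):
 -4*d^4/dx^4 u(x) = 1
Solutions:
 u(x) = C1 + C2*x + C3*x^2 + C4*x^3 - x^4/96


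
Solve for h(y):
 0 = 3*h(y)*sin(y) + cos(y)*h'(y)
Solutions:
 h(y) = C1*cos(y)^3


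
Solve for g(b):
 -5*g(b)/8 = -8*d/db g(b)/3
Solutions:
 g(b) = C1*exp(15*b/64)


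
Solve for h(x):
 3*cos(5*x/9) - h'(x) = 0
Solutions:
 h(x) = C1 + 27*sin(5*x/9)/5


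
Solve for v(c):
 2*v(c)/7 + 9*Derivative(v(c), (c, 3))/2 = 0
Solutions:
 v(c) = C3*exp(c*(-147^(1/3)*2^(2/3) + 3*14^(2/3)*3^(1/3))/84)*sin(14^(2/3)*3^(5/6)*c/42) + C4*exp(c*(-147^(1/3)*2^(2/3) + 3*14^(2/3)*3^(1/3))/84)*cos(14^(2/3)*3^(5/6)*c/42) + C5*exp(-c*(147^(1/3)*2^(2/3) + 3*14^(2/3)*3^(1/3))/84) + (C1*sin(14^(2/3)*3^(5/6)*c/42) + C2*cos(14^(2/3)*3^(5/6)*c/42))*exp(147^(1/3)*2^(2/3)*c/42)


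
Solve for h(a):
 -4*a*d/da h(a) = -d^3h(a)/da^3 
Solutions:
 h(a) = C1 + Integral(C2*airyai(2^(2/3)*a) + C3*airybi(2^(2/3)*a), a)


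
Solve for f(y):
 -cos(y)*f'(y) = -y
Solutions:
 f(y) = C1 + Integral(y/cos(y), y)


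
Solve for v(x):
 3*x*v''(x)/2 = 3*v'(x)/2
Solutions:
 v(x) = C1 + C2*x^2


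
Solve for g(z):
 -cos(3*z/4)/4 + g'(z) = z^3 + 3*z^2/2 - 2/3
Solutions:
 g(z) = C1 + z^4/4 + z^3/2 - 2*z/3 + sin(3*z/4)/3


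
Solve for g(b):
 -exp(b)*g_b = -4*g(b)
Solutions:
 g(b) = C1*exp(-4*exp(-b))


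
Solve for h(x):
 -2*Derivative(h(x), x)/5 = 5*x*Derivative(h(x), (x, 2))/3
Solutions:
 h(x) = C1 + C2*x^(19/25)


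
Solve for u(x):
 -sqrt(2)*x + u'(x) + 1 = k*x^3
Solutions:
 u(x) = C1 + k*x^4/4 + sqrt(2)*x^2/2 - x


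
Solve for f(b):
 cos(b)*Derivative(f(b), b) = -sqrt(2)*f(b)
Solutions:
 f(b) = C1*(sin(b) - 1)^(sqrt(2)/2)/(sin(b) + 1)^(sqrt(2)/2)


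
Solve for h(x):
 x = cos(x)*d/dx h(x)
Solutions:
 h(x) = C1 + Integral(x/cos(x), x)


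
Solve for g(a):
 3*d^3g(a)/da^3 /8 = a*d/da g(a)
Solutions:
 g(a) = C1 + Integral(C2*airyai(2*3^(2/3)*a/3) + C3*airybi(2*3^(2/3)*a/3), a)


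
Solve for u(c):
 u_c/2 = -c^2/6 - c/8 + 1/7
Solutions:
 u(c) = C1 - c^3/9 - c^2/8 + 2*c/7


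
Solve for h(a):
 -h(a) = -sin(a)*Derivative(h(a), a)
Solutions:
 h(a) = C1*sqrt(cos(a) - 1)/sqrt(cos(a) + 1)


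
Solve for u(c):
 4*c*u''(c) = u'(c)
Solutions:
 u(c) = C1 + C2*c^(5/4)


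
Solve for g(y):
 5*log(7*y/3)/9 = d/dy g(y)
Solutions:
 g(y) = C1 + 5*y*log(y)/9 - 5*y*log(3)/9 - 5*y/9 + 5*y*log(7)/9


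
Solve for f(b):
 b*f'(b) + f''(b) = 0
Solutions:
 f(b) = C1 + C2*erf(sqrt(2)*b/2)


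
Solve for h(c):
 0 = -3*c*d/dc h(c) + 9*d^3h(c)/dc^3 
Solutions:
 h(c) = C1 + Integral(C2*airyai(3^(2/3)*c/3) + C3*airybi(3^(2/3)*c/3), c)


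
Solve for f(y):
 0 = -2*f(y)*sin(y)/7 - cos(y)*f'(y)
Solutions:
 f(y) = C1*cos(y)^(2/7)


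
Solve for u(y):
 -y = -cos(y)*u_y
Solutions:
 u(y) = C1 + Integral(y/cos(y), y)


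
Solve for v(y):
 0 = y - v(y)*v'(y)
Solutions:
 v(y) = -sqrt(C1 + y^2)
 v(y) = sqrt(C1 + y^2)


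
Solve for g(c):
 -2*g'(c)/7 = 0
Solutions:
 g(c) = C1


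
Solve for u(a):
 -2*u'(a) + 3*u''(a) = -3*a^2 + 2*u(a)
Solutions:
 u(a) = C1*exp(a*(1 - sqrt(7))/3) + C2*exp(a*(1 + sqrt(7))/3) + 3*a^2/2 - 3*a + 15/2


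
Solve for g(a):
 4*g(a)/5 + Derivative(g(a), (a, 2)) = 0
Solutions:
 g(a) = C1*sin(2*sqrt(5)*a/5) + C2*cos(2*sqrt(5)*a/5)


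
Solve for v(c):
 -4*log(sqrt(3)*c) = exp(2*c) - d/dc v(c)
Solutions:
 v(c) = C1 + 4*c*log(c) + 2*c*(-2 + log(3)) + exp(2*c)/2


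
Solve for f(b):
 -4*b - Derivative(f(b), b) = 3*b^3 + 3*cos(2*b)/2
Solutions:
 f(b) = C1 - 3*b^4/4 - 2*b^2 - 3*sin(2*b)/4


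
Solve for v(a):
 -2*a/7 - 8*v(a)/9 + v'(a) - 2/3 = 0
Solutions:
 v(a) = C1*exp(8*a/9) - 9*a/28 - 249/224


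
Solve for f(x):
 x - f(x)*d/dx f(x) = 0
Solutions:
 f(x) = -sqrt(C1 + x^2)
 f(x) = sqrt(C1 + x^2)


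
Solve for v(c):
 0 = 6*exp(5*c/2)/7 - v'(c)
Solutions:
 v(c) = C1 + 12*exp(5*c/2)/35


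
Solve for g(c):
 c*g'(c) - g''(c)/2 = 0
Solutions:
 g(c) = C1 + C2*erfi(c)


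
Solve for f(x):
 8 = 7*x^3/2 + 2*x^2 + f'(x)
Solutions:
 f(x) = C1 - 7*x^4/8 - 2*x^3/3 + 8*x


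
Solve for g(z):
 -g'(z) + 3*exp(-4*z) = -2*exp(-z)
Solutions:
 g(z) = C1 - 2*exp(-z) - 3*exp(-4*z)/4


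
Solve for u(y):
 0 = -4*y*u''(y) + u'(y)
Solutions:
 u(y) = C1 + C2*y^(5/4)


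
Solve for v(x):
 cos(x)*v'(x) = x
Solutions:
 v(x) = C1 + Integral(x/cos(x), x)


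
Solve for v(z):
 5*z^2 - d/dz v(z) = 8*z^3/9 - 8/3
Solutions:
 v(z) = C1 - 2*z^4/9 + 5*z^3/3 + 8*z/3


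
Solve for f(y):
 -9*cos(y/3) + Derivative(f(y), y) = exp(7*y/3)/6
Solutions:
 f(y) = C1 + exp(7*y/3)/14 + 27*sin(y/3)


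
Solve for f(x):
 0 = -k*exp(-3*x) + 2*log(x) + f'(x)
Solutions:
 f(x) = C1 - k*exp(-3*x)/3 - 2*x*log(x) + 2*x


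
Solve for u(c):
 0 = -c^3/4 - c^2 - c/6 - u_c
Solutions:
 u(c) = C1 - c^4/16 - c^3/3 - c^2/12


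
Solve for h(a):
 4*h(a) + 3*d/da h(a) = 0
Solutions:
 h(a) = C1*exp(-4*a/3)


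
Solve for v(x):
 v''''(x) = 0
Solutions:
 v(x) = C1 + C2*x + C3*x^2 + C4*x^3


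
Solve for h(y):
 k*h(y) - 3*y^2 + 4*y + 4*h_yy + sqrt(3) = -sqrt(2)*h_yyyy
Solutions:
 h(y) = C1*exp(-2^(1/4)*y*sqrt(-sqrt(-sqrt(2)*k + 4)/2 - 1)) + C2*exp(2^(1/4)*y*sqrt(-sqrt(-sqrt(2)*k + 4)/2 - 1)) + C3*exp(-2^(1/4)*y*sqrt(sqrt(-sqrt(2)*k + 4)/2 - 1)) + C4*exp(2^(1/4)*y*sqrt(sqrt(-sqrt(2)*k + 4)/2 - 1)) + 3*y^2/k - 4*y/k - sqrt(3)/k - 24/k^2


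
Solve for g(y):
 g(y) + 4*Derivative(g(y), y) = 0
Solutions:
 g(y) = C1*exp(-y/4)


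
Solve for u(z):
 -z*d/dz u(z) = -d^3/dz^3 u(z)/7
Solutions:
 u(z) = C1 + Integral(C2*airyai(7^(1/3)*z) + C3*airybi(7^(1/3)*z), z)


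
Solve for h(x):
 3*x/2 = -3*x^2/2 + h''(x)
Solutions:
 h(x) = C1 + C2*x + x^4/8 + x^3/4


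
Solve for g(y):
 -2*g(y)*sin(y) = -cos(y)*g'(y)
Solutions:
 g(y) = C1/cos(y)^2


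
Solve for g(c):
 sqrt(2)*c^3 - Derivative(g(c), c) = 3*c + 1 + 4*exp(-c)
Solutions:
 g(c) = C1 + sqrt(2)*c^4/4 - 3*c^2/2 - c + 4*exp(-c)


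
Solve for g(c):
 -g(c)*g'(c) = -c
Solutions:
 g(c) = -sqrt(C1 + c^2)
 g(c) = sqrt(C1 + c^2)


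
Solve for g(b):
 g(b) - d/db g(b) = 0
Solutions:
 g(b) = C1*exp(b)


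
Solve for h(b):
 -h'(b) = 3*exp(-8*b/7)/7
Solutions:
 h(b) = C1 + 3*exp(-8*b/7)/8


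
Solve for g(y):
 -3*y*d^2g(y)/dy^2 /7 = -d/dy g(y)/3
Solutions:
 g(y) = C1 + C2*y^(16/9)


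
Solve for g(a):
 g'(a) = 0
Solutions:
 g(a) = C1


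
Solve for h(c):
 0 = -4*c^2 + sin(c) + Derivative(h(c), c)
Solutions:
 h(c) = C1 + 4*c^3/3 + cos(c)


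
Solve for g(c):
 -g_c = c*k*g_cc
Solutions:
 g(c) = C1 + c^(((re(k) - 1)*re(k) + im(k)^2)/(re(k)^2 + im(k)^2))*(C2*sin(log(c)*Abs(im(k))/(re(k)^2 + im(k)^2)) + C3*cos(log(c)*im(k)/(re(k)^2 + im(k)^2)))


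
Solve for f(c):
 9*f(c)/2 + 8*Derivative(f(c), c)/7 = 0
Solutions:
 f(c) = C1*exp(-63*c/16)


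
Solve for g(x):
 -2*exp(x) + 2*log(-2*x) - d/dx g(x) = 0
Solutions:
 g(x) = C1 + 2*x*log(-x) + 2*x*(-1 + log(2)) - 2*exp(x)


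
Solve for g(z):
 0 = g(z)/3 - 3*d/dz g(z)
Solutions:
 g(z) = C1*exp(z/9)


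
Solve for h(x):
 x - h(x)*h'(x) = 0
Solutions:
 h(x) = -sqrt(C1 + x^2)
 h(x) = sqrt(C1 + x^2)


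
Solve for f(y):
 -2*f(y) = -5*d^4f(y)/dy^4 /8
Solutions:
 f(y) = C1*exp(-2*5^(3/4)*y/5) + C2*exp(2*5^(3/4)*y/5) + C3*sin(2*5^(3/4)*y/5) + C4*cos(2*5^(3/4)*y/5)


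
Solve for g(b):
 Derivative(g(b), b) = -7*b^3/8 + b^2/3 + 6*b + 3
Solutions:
 g(b) = C1 - 7*b^4/32 + b^3/9 + 3*b^2 + 3*b


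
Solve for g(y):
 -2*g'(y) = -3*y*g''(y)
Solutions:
 g(y) = C1 + C2*y^(5/3)


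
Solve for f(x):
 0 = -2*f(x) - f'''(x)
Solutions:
 f(x) = C3*exp(-2^(1/3)*x) + (C1*sin(2^(1/3)*sqrt(3)*x/2) + C2*cos(2^(1/3)*sqrt(3)*x/2))*exp(2^(1/3)*x/2)


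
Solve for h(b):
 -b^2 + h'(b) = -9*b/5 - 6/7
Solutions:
 h(b) = C1 + b^3/3 - 9*b^2/10 - 6*b/7


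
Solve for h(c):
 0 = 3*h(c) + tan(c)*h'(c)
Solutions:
 h(c) = C1/sin(c)^3


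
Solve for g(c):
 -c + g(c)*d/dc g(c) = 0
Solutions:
 g(c) = -sqrt(C1 + c^2)
 g(c) = sqrt(C1 + c^2)


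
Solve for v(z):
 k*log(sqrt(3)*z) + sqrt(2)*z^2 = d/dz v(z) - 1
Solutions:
 v(z) = C1 + k*z*log(z) - k*z + k*z*log(3)/2 + sqrt(2)*z^3/3 + z


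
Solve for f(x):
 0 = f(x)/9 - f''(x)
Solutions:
 f(x) = C1*exp(-x/3) + C2*exp(x/3)


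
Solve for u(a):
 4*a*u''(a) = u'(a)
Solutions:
 u(a) = C1 + C2*a^(5/4)


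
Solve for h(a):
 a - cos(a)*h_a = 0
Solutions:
 h(a) = C1 + Integral(a/cos(a), a)


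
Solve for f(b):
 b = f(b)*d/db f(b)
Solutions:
 f(b) = -sqrt(C1 + b^2)
 f(b) = sqrt(C1 + b^2)


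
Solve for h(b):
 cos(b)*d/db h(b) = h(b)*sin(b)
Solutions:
 h(b) = C1/cos(b)


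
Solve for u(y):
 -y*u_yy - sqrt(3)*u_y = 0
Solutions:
 u(y) = C1 + C2*y^(1 - sqrt(3))


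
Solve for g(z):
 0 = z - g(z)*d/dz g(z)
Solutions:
 g(z) = -sqrt(C1 + z^2)
 g(z) = sqrt(C1 + z^2)


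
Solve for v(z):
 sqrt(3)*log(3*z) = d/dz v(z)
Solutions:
 v(z) = C1 + sqrt(3)*z*log(z) - sqrt(3)*z + sqrt(3)*z*log(3)


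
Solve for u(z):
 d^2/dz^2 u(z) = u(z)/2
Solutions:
 u(z) = C1*exp(-sqrt(2)*z/2) + C2*exp(sqrt(2)*z/2)


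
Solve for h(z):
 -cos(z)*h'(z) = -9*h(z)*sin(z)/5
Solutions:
 h(z) = C1/cos(z)^(9/5)


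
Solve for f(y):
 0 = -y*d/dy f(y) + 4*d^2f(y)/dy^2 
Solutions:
 f(y) = C1 + C2*erfi(sqrt(2)*y/4)


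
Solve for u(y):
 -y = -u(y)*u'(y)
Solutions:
 u(y) = -sqrt(C1 + y^2)
 u(y) = sqrt(C1 + y^2)


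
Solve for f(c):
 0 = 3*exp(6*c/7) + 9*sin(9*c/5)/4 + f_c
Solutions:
 f(c) = C1 - 7*exp(6*c/7)/2 + 5*cos(9*c/5)/4


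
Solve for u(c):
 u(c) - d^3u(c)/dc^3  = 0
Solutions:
 u(c) = C3*exp(c) + (C1*sin(sqrt(3)*c/2) + C2*cos(sqrt(3)*c/2))*exp(-c/2)


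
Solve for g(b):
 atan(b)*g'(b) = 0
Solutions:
 g(b) = C1


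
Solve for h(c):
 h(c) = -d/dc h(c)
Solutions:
 h(c) = C1*exp(-c)


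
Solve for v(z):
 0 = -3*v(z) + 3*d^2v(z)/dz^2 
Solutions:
 v(z) = C1*exp(-z) + C2*exp(z)


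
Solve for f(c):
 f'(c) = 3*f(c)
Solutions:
 f(c) = C1*exp(3*c)


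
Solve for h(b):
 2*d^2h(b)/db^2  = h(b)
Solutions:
 h(b) = C1*exp(-sqrt(2)*b/2) + C2*exp(sqrt(2)*b/2)


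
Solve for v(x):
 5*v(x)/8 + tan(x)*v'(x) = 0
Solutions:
 v(x) = C1/sin(x)^(5/8)


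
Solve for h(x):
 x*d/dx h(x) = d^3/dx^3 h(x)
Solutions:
 h(x) = C1 + Integral(C2*airyai(x) + C3*airybi(x), x)


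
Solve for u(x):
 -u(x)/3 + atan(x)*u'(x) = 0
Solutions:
 u(x) = C1*exp(Integral(1/atan(x), x)/3)


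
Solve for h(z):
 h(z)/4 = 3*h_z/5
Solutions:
 h(z) = C1*exp(5*z/12)


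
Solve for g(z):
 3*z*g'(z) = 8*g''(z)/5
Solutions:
 g(z) = C1 + C2*erfi(sqrt(15)*z/4)


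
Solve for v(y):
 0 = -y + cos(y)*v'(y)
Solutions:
 v(y) = C1 + Integral(y/cos(y), y)


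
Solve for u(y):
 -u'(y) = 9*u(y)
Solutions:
 u(y) = C1*exp(-9*y)


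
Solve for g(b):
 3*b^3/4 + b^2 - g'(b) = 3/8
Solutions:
 g(b) = C1 + 3*b^4/16 + b^3/3 - 3*b/8


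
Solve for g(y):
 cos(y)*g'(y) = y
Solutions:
 g(y) = C1 + Integral(y/cos(y), y)


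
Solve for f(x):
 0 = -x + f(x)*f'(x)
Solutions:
 f(x) = -sqrt(C1 + x^2)
 f(x) = sqrt(C1 + x^2)


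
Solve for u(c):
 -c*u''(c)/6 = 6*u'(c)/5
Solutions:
 u(c) = C1 + C2/c^(31/5)


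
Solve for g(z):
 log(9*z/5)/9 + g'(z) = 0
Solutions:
 g(z) = C1 - z*log(z)/9 - 2*z*log(3)/9 + z/9 + z*log(5)/9


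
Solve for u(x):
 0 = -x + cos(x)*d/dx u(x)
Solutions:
 u(x) = C1 + Integral(x/cos(x), x)


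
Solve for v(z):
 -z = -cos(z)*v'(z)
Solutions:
 v(z) = C1 + Integral(z/cos(z), z)


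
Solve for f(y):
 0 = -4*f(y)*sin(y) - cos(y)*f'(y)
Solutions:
 f(y) = C1*cos(y)^4
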